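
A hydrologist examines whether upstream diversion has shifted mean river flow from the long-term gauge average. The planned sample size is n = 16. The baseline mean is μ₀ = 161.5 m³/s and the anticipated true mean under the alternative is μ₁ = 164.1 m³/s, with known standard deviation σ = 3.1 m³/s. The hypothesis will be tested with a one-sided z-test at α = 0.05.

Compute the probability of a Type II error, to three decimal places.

Standardized effect: d = |μ₁ − μ₀| / σ = |164.1 − 161.5| / 3.1 = 0.8387
Noncentrality parameter: δ = d·√n = 0.8387 × √16 = 3.3548
Critical value for a one-sided test at α = 0.05: z_α = 1.645.
Power = P(Z > 1.645 − δ) = Φ(1.710) = 0.9564.
Type II error: β = 1 − power = 1 − 0.9564 = 0.0436.

β ≈ 0.044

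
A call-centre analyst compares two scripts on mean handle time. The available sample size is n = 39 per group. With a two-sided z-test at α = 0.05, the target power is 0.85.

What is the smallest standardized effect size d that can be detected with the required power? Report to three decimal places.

d ≈ 0.679

Required noncentrality: δ = z_{0.025} + z_{0.15} = 1.960 + 1.036 = 2.996.
(Lower-tail contribution to power is negligible for δ > 0.)
δ = d·√(n/2) ⇒ d = δ/√(n/2) = 2.996/√(39/2) = 0.6786.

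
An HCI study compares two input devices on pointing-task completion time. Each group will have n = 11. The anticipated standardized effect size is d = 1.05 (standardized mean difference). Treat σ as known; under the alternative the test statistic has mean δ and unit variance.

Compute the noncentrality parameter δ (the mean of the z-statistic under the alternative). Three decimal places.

δ ≈ 2.462

δ = d·√(n/2) = 1.05 × √(11/2) = 2.4625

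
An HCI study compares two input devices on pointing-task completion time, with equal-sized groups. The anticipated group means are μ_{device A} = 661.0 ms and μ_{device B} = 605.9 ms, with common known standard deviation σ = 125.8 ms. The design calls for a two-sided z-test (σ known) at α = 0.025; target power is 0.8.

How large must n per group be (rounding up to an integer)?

n = 100 per group

Standardized effect: d = |μ_{device A} − μ_{device B}| / σ = |661.0 − 605.9| / 125.8 = 0.4380
Set Φ(δ − 2.241) = 0.8; then δ − 2.241 = Φ⁻¹(0.8) = 0.842, giving δ = 3.083.
(The Φ(−δ − z_{α/2}) term is vanishingly small for δ > 0 and is dropped in the standard sample-size formula.)
δ = d·√(n/2) ⇒ n = 2(δ/d)² = 2 × (3.083 / 0.4380)² = 99.09.
Round up to the next whole unit.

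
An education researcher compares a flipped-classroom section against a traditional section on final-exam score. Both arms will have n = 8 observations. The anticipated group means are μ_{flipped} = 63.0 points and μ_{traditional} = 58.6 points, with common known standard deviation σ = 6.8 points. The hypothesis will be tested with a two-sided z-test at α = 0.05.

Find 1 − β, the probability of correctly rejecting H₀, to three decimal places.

Power ≈ 0.253

Standardized effect: d = |μ_{flipped} − μ_{traditional}| / σ = |63.0 − 58.6| / 6.8 = 0.6471
Noncentrality parameter: δ = d·√(n/2) = 0.6471 × √(8/2) = 1.2941
Two-sided α = 0.05 → critical value z_{0.025} = 1.960.
Power = Φ(δ − 1.960) + Φ(−δ − 1.960) = Φ(-0.666) + Φ(-3.254) = 0.2528 + 0.0006 = 0.2533.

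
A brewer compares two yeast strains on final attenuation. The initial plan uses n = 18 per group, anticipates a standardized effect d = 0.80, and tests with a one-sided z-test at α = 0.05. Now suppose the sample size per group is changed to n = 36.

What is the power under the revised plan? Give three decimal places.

With n = 36 per group: δ = d·√(n/2) = 0.80 × √(36/2) = 3.3941. Critical value z_{0.05} = 1.645.
Revised power = P(Z > 1.645 − δ) = Φ(1.749) = 0.9599.

Power ≈ 0.960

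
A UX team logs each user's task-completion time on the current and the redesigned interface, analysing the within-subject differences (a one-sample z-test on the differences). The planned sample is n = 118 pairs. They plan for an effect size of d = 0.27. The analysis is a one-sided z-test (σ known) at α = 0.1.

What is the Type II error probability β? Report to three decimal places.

β ≈ 0.049

Noncentrality parameter: δ = d·√n = 0.27 × √118 = 2.9330
Critical value for a one-sided test at α = 0.1: z_α = 1.282.
Power = P(Z > 1.282 − δ) = Φ(1.651) = 0.9507.
Type II error: β = 1 − power = 1 − 0.9507 = 0.0493.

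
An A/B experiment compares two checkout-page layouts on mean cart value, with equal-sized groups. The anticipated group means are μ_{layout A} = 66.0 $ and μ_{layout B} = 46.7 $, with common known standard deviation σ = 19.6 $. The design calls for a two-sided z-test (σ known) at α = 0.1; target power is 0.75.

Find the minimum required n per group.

Standardized effect: d = |μ_{layout A} − μ_{layout B}| / σ = |66.0 − 46.7| / 19.6 = 0.9847
Set Φ(δ − 1.645) = 0.75; then δ − 1.645 = Φ⁻¹(0.75) = 0.674, giving δ = 2.319.
(Ignoring the negligible lower-tail rejection probability gives the usual closed-form inversion.)
δ = d·√(n/2) ⇒ n = 2(δ/d)² = 2 × (2.319 / 0.9847)² = 11.10.
Round up to the next whole unit.

n = 12 per group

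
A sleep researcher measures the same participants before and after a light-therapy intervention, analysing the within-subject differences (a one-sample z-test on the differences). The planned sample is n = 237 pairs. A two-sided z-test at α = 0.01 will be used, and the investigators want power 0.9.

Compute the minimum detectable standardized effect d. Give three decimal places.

d ≈ 0.251

Required noncentrality: δ = z_{0.005} + z_{0.10} = 2.576 + 1.282 = 3.857.
(The second rejection-region term Φ(−δ − z_{α/2}) is negligible and dropped.)
δ = d·√n ⇒ d = δ/√n = 3.857/√237 = 0.2506.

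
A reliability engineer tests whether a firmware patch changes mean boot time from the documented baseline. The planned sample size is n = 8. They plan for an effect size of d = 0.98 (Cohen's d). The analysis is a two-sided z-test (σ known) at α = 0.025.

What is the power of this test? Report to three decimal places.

Noncentrality parameter: λ = d·√n = 0.98 × √8 = 2.7719
Critical value for a two-sided test at α = 0.025: z_{α/2} = 2.241.
Power = Φ(λ − 2.241) + Φ(−λ − 2.241) = Φ(0.530) + Φ(-5.013) = 0.7021 + 0.0000 = 0.7021.

Power ≈ 0.702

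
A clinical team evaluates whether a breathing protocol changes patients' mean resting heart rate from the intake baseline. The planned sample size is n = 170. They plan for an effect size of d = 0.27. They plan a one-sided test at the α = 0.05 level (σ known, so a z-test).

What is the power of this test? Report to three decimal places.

Noncentrality parameter: δ = d·√n = 0.27 × √170 = 3.5204
Critical value for a one-sided test at α = 0.05: z_α = 1.645.
Power = P(Z > 1.645 − δ) = Φ(1.876) = 0.9696.

Power ≈ 0.970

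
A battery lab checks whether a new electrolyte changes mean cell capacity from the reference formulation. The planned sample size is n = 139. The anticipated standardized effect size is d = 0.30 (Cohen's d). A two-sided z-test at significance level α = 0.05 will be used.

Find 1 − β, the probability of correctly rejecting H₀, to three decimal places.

Power ≈ 0.943

Noncentrality parameter: δ = d·√n = 0.30 × √139 = 3.5369
Two-sided α = 0.05 → critical value z_{0.025} = 1.960.
Power = Φ(δ − 1.960) + Φ(−δ − 1.960) = Φ(1.577) + Φ(-5.497) = 0.9426 + 0.0000 = 0.9426.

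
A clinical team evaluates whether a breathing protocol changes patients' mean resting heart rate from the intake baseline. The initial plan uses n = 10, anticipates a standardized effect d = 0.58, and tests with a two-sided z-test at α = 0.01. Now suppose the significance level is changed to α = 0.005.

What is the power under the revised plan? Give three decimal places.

δ = d·√n = 0.58 × √10 = 1.8341 (unchanged). New critical value: z_{0.0025} = 2.807.
Revised power = Φ(δ − 2.807) + Φ(−δ − 2.807) = Φ(-0.973) + Φ(-4.641) = 0.1653 + 0.0000 = 0.1653.

Power ≈ 0.165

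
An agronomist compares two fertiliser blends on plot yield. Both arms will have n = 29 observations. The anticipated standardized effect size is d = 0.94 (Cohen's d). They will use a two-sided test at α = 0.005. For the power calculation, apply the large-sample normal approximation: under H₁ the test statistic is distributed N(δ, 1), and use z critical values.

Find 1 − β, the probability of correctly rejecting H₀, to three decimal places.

Power ≈ 0.780

Noncentrality parameter: δ = d·√(n/2) = 0.94 × √(29/2) = 3.5794
Critical value for a two-sided test at α = 0.005: z_{α/2} = 2.807.
Power = Φ(δ − 2.807) + Φ(−δ − 2.807) = Φ(0.772) + Φ(-6.386) = 0.7801 + 0.0000 = 0.7801.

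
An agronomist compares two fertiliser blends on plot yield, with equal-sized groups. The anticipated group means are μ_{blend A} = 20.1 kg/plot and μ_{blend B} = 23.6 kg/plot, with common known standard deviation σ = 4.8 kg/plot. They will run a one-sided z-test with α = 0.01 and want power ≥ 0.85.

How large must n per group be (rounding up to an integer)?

Standardized effect: d = |μ_{blend A} − μ_{blend B}| / σ = |20.1 − 23.6| / 4.8 = 0.7292
Set Φ(δ − 2.326) = 0.85; then δ − 2.326 = Φ⁻¹(0.85) = 1.036, giving δ = 3.363.
δ = d·√(n/2) ⇒ n = 2(δ/d)² = 2 × (3.363 / 0.7292)² = 42.54.
Round up to the next whole unit.

n = 43 per group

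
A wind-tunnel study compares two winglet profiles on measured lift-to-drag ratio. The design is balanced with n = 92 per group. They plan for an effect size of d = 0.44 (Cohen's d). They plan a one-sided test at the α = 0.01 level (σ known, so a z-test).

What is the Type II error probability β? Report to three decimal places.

β ≈ 0.255

Noncentrality parameter: δ = d·√(n/2) = 0.44 × √(92/2) = 2.9842
Critical value for a one-sided test at α = 0.01: z_α = 2.326.
Power = P(Z > 2.326 − δ) = Φ(0.658) = 0.7447.
Type II error: β = 1 − power = 1 − 0.7447 = 0.2553.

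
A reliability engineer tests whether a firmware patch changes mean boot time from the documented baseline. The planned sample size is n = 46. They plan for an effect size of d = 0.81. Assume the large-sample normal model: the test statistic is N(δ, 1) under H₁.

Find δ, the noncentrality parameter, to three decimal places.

The noncentrality parameter scales effect size by the design's sample-size factor: δ = d·√n = 0.81 × √46 = 5.4937

δ ≈ 5.494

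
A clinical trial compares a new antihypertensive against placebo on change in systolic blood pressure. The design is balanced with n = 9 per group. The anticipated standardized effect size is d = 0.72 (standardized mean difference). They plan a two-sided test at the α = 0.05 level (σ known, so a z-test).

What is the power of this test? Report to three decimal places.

Power ≈ 0.333

Noncentrality parameter: δ = d·√(n/2) = 0.72 × √(9/2) = 1.5274
Two-sided α = 0.05 → critical value z_{0.025} = 1.960.
Power = Φ(δ − 1.960) + Φ(−δ − 1.960) = Φ(-0.433) + Φ(-3.487) = 0.3326 + 0.0002 = 0.3329.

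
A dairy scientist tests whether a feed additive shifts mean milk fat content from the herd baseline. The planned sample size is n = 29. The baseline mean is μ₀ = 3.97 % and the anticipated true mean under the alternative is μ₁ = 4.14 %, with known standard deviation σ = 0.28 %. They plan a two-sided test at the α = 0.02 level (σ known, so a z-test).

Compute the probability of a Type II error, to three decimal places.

β ≈ 0.173

Standardized effect: d = |μ₁ − μ₀| / σ = |4.14 − 3.97| / 0.28 = 0.6071
Noncentrality parameter: δ = d·√n = 0.6071 × √29 = 3.2696
Two-sided α = 0.02 → critical value z_{0.01} = 2.326.
Power = Φ(δ − 2.326) + Φ(−δ − 2.326) = Φ(0.943) + Φ(-5.596) = 0.8272 + 0.0000 = 0.8272.
Type II error: β = 1 − power = 1 − 0.8272 = 0.1728.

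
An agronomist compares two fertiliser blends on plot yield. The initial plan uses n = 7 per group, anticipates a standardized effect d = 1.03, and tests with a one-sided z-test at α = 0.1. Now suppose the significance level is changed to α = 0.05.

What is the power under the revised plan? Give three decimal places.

δ = d·√(n/2) = 1.03 × √(7/2) = 1.9270 (unchanged). New critical value: z_{0.05} = 1.645.
Revised power = P(Z > 1.645 − δ) = Φ(0.282) = 0.6111.

Power ≈ 0.611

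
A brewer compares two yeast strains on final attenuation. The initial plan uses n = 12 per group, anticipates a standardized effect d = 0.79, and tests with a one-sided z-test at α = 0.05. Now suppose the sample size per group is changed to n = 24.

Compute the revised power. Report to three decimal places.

Power ≈ 0.863

With n = 24 per group: δ = d·√(n/2) = 0.79 × √(24/2) = 2.7366. Critical value z_{0.05} = 1.645.
Revised power = P(Z > 1.645 − δ) = Φ(1.092) = 0.8625.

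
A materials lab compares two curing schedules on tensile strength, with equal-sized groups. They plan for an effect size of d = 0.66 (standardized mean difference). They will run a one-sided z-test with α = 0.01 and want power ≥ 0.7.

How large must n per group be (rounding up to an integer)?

Set Φ(δ − 2.326) = 0.7; then δ − 2.326 = Φ⁻¹(0.7) = 0.524, giving δ = 2.851.
δ = d·√(n/2) ⇒ n = 2(δ/d)² = 2 × (2.851 / 0.66)² = 37.31.
Rounding up, n = 38 per group.

n = 38 per group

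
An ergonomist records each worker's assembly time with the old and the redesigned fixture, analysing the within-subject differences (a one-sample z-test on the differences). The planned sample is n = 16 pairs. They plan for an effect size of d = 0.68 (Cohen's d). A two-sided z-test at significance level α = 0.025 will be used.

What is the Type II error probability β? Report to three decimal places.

Noncentrality parameter: δ = d·√n = 0.68 × √16 = 2.7200
Two-sided α = 0.025 → critical value z_{0.0125} = 2.241.
Power = Φ(δ − 2.241) + Φ(−δ − 2.241) = Φ(0.479) + Φ(-4.961) = 0.6839 + 0.0000 = 0.6839.
Type II error: β = 1 − power = 1 − 0.6839 = 0.3161.

β ≈ 0.316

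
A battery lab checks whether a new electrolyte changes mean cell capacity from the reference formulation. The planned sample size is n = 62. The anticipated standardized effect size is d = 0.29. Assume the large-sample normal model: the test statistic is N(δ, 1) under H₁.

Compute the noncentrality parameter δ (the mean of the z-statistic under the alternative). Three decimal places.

δ ≈ 2.283

The noncentrality parameter scales effect size by the design's sample-size factor: δ = d·√n = 0.29 × √62 = 2.2835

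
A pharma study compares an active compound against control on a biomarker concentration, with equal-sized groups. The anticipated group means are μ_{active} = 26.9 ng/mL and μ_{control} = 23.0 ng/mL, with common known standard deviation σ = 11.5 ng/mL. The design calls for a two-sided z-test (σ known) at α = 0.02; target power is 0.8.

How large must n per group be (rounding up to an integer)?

Standardized effect: d = |μ_{active} − μ_{control}| / σ = |26.9 − 23.0| / 11.5 = 0.3391
For power 0.8 need Φ(δ − z_{0.01}) = 0.8, so δ = z_{0.01} + z_{0.20} = 2.326 + 0.842 = 3.168.
(The Φ(−δ − z_{α/2}) term is vanishingly small for δ > 0 and is dropped in the standard sample-size formula.)
δ = d·√(n/2) ⇒ n = 2(δ/d)² = 2 × (3.168 / 0.3391)² = 174.53.
Rounding up, n = 175 per group.

n = 175 per group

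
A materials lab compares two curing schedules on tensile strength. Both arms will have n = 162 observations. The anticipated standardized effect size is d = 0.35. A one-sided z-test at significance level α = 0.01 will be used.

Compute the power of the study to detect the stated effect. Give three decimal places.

Power ≈ 0.795

Noncentrality parameter: δ = d·√(n/2) = 0.35 × √(162/2) = 3.1500
Critical value for a one-sided test at α = 0.01: z_α = 2.326.
Power = Φ(δ − 2.326) = Φ(0.824) = 0.7949.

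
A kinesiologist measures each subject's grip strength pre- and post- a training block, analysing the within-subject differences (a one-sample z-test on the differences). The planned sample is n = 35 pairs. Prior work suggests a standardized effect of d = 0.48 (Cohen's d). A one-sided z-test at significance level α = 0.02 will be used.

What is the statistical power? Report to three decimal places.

Power ≈ 0.784

Noncentrality parameter: δ = d·√n = 0.48 × √35 = 2.8397
Critical value for a one-sided test at α = 0.02: z_α = 2.054.
Power = P(Z > 2.054 − δ) = Φ(0.786) = 0.7841.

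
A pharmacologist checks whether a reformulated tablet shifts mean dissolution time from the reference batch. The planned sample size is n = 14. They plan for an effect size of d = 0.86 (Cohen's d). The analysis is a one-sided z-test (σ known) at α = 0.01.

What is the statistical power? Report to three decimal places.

Noncentrality parameter: δ = d·√n = 0.86 × √14 = 3.2178
One-sided α = 0.01 → critical value z_{0.01} = 2.326.
Power = P(Z > 2.326 − δ) = Φ(0.891) = 0.8137.

Power ≈ 0.814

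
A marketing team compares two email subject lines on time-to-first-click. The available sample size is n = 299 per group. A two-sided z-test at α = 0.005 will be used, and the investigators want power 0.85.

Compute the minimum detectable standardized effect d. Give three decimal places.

d ≈ 0.314

Required noncentrality: δ = z_{0.0025} + z_{0.15} = 2.807 + 1.036 = 3.843.
(The second rejection-region term Φ(−δ − z_{α/2}) is negligible and dropped.)
δ = d·√(n/2) ⇒ d = δ/√(n/2) = 3.843/√(299/2) = 0.3143.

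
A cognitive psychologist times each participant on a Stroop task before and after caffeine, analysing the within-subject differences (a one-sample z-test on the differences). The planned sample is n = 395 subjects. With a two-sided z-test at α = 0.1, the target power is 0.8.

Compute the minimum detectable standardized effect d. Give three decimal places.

Required noncentrality: δ = z_{0.05} + z_{0.20} = 1.645 + 0.842 = 2.486.
(The second rejection-region term Φ(−δ − z_{α/2}) is negligible and dropped.)
δ = d·√n ⇒ d = δ/√n = 2.486/√395 = 0.1251.

d ≈ 0.125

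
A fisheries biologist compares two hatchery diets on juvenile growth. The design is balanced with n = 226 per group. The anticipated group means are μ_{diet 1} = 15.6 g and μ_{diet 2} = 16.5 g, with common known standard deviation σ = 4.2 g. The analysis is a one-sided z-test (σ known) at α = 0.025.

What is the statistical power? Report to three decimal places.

Standardized effect: d = |μ_{diet 1} − μ_{diet 2}| / σ = |15.6 − 16.5| / 4.2 = 0.2143
Noncentrality parameter: δ = d·√(n/2) = 0.2143 × √(226/2) = 2.2779
One-sided α = 0.025 → critical value z_{0.025} = 1.960.
Power = P(Z > 1.960 − δ) = Φ(0.318) = 0.6247.

Power ≈ 0.625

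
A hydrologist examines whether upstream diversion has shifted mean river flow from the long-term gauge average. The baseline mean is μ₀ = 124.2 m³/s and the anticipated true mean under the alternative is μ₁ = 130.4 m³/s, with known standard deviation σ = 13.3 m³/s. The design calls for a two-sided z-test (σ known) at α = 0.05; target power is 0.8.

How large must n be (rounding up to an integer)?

Standardized effect: d = |μ₁ − μ₀| / σ = |130.4 − 124.2| / 13.3 = 0.4662
For power 0.8 need Φ(δ − z_{0.025}) = 0.8, so δ = z_{0.025} + z_{0.20} = 1.960 + 0.842 = 2.802.
(For δ > 0 the lower-tail rejection region contributes negligibly to power, so the one-term inversion is standard.)
δ = d·√n ⇒ n = (δ/d)² = (2.802 / 0.4662)² = 36.12.
Round up to the next whole unit.

n = 37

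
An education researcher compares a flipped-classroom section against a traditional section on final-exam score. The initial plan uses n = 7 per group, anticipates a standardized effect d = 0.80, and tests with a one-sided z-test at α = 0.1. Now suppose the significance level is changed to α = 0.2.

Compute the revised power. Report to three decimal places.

Power ≈ 0.744

δ = d·√(n/2) = 0.80 × √(7/2) = 1.4967 (unchanged). New critical value: z_{0.2} = 0.842.
Revised power = P(Z > 0.842 − δ) = Φ(0.655) = 0.7438.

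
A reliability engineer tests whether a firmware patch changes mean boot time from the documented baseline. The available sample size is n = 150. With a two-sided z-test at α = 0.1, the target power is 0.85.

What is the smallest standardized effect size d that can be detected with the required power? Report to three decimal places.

d ≈ 0.219

Required noncentrality: δ = z_{0.05} + z_{0.15} = 1.645 + 1.036 = 2.681.
(Lower-tail contribution to power is negligible for δ > 0.)
δ = d·√n ⇒ d = δ/√n = 2.681/√150 = 0.2189.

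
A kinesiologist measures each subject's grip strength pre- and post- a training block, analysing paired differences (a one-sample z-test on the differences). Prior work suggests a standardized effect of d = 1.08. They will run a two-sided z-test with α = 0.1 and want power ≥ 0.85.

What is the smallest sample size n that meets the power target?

n = 7

For power 0.85 need Φ(δ − z_{0.05}) = 0.85, so δ = z_{0.05} + z_{0.15} = 1.645 + 1.036 = 2.681.
(For δ > 0 the lower-tail rejection region contributes negligibly to power, so the one-term inversion is standard.)
δ = d·√n ⇒ n = (δ/d)² = (2.681 / 1.08)² = 6.16.
Round up to the next whole unit.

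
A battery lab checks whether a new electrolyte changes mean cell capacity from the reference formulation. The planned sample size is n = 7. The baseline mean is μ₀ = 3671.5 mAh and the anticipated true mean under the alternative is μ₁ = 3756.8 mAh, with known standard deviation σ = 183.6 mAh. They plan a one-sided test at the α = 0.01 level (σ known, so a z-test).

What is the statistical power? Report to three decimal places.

Power ≈ 0.136

Standardized effect: d = |μ₁ − μ₀| / σ = |3756.8 − 3671.5| / 183.6 = 0.4646
Noncentrality parameter: δ = d·√n = 0.4646 × √7 = 1.2292
Critical value for a one-sided test at α = 0.01: z_α = 2.326.
Power = Φ(δ − 2.326) = Φ(-1.097) = 0.1363.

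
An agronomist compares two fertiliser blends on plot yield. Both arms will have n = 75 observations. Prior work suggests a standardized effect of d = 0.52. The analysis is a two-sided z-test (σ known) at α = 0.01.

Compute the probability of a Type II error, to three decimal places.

Noncentrality parameter: δ = d·√(n/2) = 0.52 × √(75/2) = 3.1843
Critical value for a two-sided test at α = 0.01: z_{α/2} = 2.576.
Power = Φ(δ − 2.576) + Φ(−δ − 2.576) = Φ(0.609) + Φ(-5.760) = 0.7286 + 0.0000 = 0.7286.
Type II error: β = 1 − power = 1 − 0.7286 = 0.2714.

β ≈ 0.271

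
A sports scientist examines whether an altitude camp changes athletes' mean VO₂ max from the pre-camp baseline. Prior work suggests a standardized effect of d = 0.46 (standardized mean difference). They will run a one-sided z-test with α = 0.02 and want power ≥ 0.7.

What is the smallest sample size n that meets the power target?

n = 32

Set Φ(δ − 2.054) = 0.7; then δ − 2.054 = Φ⁻¹(0.7) = 0.524, giving δ = 2.578.
δ = d·√n ⇒ n = (δ/d)² = (2.578 / 0.46)² = 31.41.
Rounding up, n = 32.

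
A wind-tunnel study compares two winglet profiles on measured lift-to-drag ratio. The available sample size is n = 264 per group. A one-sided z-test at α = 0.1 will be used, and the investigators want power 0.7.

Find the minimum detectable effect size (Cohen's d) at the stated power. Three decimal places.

Required noncentrality: δ = z_{0.1} + z_{0.30} = 1.282 + 0.524 = 1.806.
δ = d·√(n/2) ⇒ d = δ/√(n/2) = 1.806/√(264/2) = 0.1572.

d ≈ 0.157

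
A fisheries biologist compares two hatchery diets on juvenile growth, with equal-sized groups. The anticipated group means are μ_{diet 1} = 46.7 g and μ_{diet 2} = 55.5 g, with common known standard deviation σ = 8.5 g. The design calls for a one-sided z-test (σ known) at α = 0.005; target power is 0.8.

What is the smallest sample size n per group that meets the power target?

Standardized effect: d = |μ_{diet 1} − μ_{diet 2}| / σ = |46.7 − 55.5| / 8.5 = 1.0353
Set Φ(δ − 2.576) = 0.8; then δ − 2.576 = Φ⁻¹(0.8) = 0.842, giving δ = 3.417.
δ = d·√(n/2) ⇒ n = 2(δ/d)² = 2 × (3.417 / 1.0353)² = 21.79.
Rounding up, n = 22 per group.

n = 22 per group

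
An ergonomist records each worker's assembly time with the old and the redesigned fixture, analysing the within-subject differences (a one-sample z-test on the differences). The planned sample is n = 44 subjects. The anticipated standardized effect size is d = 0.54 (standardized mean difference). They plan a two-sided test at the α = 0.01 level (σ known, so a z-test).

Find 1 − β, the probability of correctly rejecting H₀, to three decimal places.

Power ≈ 0.843

Noncentrality parameter: δ = d·√n = 0.54 × √44 = 3.5820
Critical value for a two-sided test at α = 0.01: z_{α/2} = 2.576.
Power = Φ(δ − 2.576) + Φ(−δ − 2.576) = Φ(1.006) + Φ(-6.158) = 0.8428 + 0.0000 = 0.8428.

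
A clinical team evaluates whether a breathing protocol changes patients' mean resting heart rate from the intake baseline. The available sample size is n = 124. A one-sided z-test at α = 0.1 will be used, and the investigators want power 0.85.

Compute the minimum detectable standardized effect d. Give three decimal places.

d ≈ 0.208

Required noncentrality: δ = z_{0.1} + z_{0.15} = 1.282 + 1.036 = 2.318.
δ = d·√n ⇒ d = δ/√n = 2.318/√124 = 0.2082.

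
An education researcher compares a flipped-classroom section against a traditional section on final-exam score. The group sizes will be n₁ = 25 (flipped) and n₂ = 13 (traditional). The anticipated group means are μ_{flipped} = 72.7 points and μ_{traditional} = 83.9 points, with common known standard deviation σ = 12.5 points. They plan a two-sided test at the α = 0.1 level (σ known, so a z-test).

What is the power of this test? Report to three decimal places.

Standardized effect: d = |μ_{flipped} − μ_{traditional}| / σ = |72.7 − 83.9| / 12.5 = 0.8960
Noncentrality parameter: δ = d / √(1/n₁ + 1/n₂) = 0.8960 / √(1/25 + 1/13) = 2.6203
Two-sided α = 0.1 → critical value z_{0.05} = 1.645.
Power = Φ(δ − 1.645) + Φ(−δ − 1.645) = Φ(0.975) + Φ(-4.265) = 0.8353 + 0.0000 = 0.8354.

Power ≈ 0.835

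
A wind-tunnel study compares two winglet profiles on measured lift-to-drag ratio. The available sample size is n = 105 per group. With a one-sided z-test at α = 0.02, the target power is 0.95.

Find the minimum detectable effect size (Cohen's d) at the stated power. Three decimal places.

d ≈ 0.510

Need Φ(δ − 2.054) = 0.95, so δ = 2.054 + 1.645 = 3.699.
δ = d·√(n/2) ⇒ d = δ/√(n/2) = 3.699/√(105/2) = 0.5105.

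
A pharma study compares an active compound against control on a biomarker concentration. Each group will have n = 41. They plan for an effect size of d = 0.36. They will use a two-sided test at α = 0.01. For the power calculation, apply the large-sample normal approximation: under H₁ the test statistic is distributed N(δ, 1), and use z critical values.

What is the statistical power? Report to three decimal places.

Noncentrality parameter: δ = d·√(n/2) = 0.36 × √(41/2) = 1.6300
Two-sided α = 0.01 → critical value z_{0.005} = 2.576.
Power = Φ(δ − 2.576) + Φ(−δ − 2.576) = Φ(-0.946) + Φ(-4.206) = 0.1721 + 0.0000 = 0.1721.

Power ≈ 0.172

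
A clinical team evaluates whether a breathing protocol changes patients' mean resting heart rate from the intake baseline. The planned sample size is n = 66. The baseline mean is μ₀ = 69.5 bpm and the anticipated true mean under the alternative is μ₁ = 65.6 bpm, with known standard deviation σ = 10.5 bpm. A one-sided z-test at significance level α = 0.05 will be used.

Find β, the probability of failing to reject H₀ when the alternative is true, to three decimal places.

Standardized effect: d = |μ₁ − μ₀| / σ = |65.6 − 69.5| / 10.5 = 0.3714
Noncentrality parameter: δ = d·√n = 0.3714 × √66 = 3.0175
One-sided α = 0.05 → critical value z_{0.05} = 1.645.
Power = P(Z > 1.645 − δ) = Φ(1.373) = 0.9151.
Type II error: β = 1 − power = 1 − 0.9151 = 0.0849.

β ≈ 0.085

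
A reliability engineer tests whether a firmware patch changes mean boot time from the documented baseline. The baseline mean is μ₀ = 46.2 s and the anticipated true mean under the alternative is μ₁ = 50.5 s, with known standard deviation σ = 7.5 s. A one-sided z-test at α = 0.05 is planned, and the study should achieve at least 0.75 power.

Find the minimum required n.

n = 17

Standardized effect: d = |μ₁ − μ₀| / σ = |50.5 − 46.2| / 7.5 = 0.5733
Set Φ(δ − 1.645) = 0.75; then δ − 1.645 = Φ⁻¹(0.75) = 0.674, giving δ = 2.319.
δ = d·√n ⇒ n = (δ/d)² = (2.319 / 0.5733)² = 16.36.
Rounding up, n = 17.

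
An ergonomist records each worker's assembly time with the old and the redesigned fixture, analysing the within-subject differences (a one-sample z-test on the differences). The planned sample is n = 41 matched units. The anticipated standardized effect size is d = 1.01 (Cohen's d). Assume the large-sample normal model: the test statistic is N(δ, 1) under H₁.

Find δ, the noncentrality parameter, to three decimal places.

δ ≈ 6.467

δ = d·√n = 1.01 × √41 = 6.4672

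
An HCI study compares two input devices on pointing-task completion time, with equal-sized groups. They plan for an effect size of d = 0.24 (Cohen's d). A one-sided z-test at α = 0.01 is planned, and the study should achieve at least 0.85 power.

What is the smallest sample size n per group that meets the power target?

n = 393 per group

Set Φ(δ − 2.326) = 0.85; then δ − 2.326 = Φ⁻¹(0.85) = 1.036, giving δ = 3.363.
δ = d·√(n/2) ⇒ n = 2(δ/d)² = 2 × (3.363 / 0.24)² = 392.65.
Rounding up, n = 393 per group.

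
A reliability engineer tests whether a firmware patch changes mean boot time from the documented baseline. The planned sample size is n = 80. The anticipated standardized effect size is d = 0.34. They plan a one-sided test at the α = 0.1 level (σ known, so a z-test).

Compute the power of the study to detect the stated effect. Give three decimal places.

Power ≈ 0.961

Noncentrality parameter: δ = d·√n = 0.34 × √80 = 3.0411
Critical value for a one-sided test at α = 0.1: z_α = 1.282.
Power = P(Z > 1.282 − δ) = Φ(1.760) = 0.9608.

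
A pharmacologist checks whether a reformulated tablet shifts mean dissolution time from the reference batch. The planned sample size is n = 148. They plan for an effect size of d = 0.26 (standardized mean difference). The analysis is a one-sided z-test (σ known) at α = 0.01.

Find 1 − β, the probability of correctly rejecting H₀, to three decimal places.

Noncentrality parameter: δ = d·√n = 0.26 × √148 = 3.1630
One-sided α = 0.01 → critical value z_{0.01} = 2.326.
Power = Φ(δ − 2.326) = Φ(0.837) = 0.7986.

Power ≈ 0.799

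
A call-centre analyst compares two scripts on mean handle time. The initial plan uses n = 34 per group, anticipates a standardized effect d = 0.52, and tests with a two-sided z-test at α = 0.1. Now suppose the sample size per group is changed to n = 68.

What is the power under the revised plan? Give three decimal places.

Power ≈ 0.917

With n = 68 per group: δ = d·√(n/2) = 0.52 × √(68/2) = 3.0321. Critical value z_{0.05} = 1.645.
Revised power = Φ(δ − 1.645) + Φ(−δ − 1.645) = Φ(1.387) + Φ(-4.677) = 0.9173 + 0.0000 = 0.9173.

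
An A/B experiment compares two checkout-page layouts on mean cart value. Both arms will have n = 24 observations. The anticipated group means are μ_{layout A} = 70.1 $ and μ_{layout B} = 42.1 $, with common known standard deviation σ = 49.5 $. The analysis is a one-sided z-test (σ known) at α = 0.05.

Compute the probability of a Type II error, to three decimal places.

Standardized effect: d = |μ_{layout A} − μ_{layout B}| / σ = |70.1 − 42.1| / 49.5 = 0.5657
Noncentrality parameter: δ = d·√(n/2) = 0.5657 × √(24/2) = 1.9595
One-sided α = 0.05 → critical value z_{0.05} = 1.645.
Power = P(Z > 1.645 − δ) = Φ(0.315) = 0.6235.
Type II error: β = 1 − power = 1 − 0.6235 = 0.3765.

β ≈ 0.377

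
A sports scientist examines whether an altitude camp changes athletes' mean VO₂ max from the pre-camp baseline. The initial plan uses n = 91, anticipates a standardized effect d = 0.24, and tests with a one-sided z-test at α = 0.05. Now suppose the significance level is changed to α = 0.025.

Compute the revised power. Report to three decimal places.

Power ≈ 0.629

δ = d·√n = 0.24 × √91 = 2.2895 (unchanged). New critical value: z_{0.025} = 1.960.
Revised power = P(Z > 1.960 − δ) = Φ(0.329) = 0.6291.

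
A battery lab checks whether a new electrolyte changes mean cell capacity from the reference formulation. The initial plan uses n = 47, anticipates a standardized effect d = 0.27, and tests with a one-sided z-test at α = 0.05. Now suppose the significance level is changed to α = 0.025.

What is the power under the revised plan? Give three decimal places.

Power ≈ 0.457

δ = d·√n = 0.27 × √47 = 1.8510 (unchanged). New critical value: z_{0.025} = 1.960.
Revised power = Φ(δ − 1.960) = Φ(-0.109) = 0.4566.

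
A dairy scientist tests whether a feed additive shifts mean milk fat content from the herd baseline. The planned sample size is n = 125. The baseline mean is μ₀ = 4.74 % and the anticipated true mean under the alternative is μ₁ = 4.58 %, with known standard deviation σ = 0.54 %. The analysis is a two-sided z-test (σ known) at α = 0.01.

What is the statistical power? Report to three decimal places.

Power ≈ 0.769

Standardized effect: d = |μ₁ − μ₀| / σ = |4.58 − 4.74| / 0.54 = 0.2963
Noncentrality parameter: δ = d·√n = 0.2963 × √125 = 3.3127
Two-sided α = 0.01 → critical value z_{0.005} = 2.576.
Power = Φ(δ − 2.576) + Φ(−δ − 2.576) = Φ(0.737) + Φ(-5.889) = 0.7694 + 0.0000 = 0.7694.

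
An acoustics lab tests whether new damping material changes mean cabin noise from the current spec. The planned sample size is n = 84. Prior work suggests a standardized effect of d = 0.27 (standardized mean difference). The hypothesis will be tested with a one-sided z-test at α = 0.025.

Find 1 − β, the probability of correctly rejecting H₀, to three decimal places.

Power ≈ 0.697

Noncentrality parameter: δ = d·√n = 0.27 × √84 = 2.4746
Critical value for a one-sided test at α = 0.025: z_α = 1.960.
Power = Φ(δ − 1.960) = Φ(0.515) = 0.6966.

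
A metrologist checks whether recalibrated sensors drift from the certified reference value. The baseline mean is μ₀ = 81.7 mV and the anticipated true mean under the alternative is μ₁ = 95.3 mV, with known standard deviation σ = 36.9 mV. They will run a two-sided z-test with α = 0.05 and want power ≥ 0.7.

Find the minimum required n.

Standardized effect: d = |μ₁ − μ₀| / σ = |95.3 − 81.7| / 36.9 = 0.3686
For power 0.7 need Φ(δ − z_{0.025}) = 0.7, so δ = z_{0.025} + z_{0.30} = 1.960 + 0.524 = 2.484.
(Ignoring the negligible lower-tail rejection probability gives the usual closed-form inversion.)
δ = d·√n ⇒ n = (δ/d)² = (2.484 / 0.3686)² = 45.44.
Round up to the next whole unit.

n = 46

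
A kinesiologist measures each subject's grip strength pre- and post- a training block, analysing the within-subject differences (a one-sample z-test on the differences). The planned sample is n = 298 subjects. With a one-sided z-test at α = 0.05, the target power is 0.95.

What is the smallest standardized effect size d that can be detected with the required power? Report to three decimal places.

d ≈ 0.191

Required noncentrality: δ = z_{0.05} + z_{0.05} = 1.645 + 1.645 = 3.290.
δ = d·√n ⇒ d = δ/√n = 3.290/√298 = 0.1906.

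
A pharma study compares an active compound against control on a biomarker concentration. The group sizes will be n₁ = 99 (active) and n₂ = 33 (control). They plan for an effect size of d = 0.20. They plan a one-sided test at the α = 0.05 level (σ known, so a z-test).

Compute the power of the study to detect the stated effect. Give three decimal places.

Power ≈ 0.258

Noncentrality parameter: δ = d / √(1/n₁ + 1/n₂) = 0.20 / √(1/99 + 1/33) = 0.9950
Critical value for a one-sided test at α = 0.05: z_α = 1.645.
Power = Φ(δ − 1.645) = Φ(-0.650) = 0.2579.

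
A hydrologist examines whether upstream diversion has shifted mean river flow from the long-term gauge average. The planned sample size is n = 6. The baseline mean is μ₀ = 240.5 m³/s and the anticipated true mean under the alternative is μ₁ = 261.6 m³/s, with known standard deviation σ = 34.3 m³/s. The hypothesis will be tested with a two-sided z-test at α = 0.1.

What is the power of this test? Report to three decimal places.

Power ≈ 0.446

Standardized effect: d = |μ₁ − μ₀| / σ = |261.6 − 240.5| / 34.3 = 0.6152
Noncentrality parameter: δ = d·√n = 0.6152 × √6 = 1.5068
Critical value for a two-sided test at α = 0.1: z_{α/2} = 1.645.
Power = Φ(δ − 1.645) + Φ(−δ − 1.645) = Φ(-0.138) + Φ(-3.152) = 0.4451 + 0.0008 = 0.4459.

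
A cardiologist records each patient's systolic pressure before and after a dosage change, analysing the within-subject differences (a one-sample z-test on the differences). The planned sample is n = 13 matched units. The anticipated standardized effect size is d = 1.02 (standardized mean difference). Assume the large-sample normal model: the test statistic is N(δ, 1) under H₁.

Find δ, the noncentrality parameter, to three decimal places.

δ = d·√n = 1.02 × √13 = 3.6777

δ ≈ 3.678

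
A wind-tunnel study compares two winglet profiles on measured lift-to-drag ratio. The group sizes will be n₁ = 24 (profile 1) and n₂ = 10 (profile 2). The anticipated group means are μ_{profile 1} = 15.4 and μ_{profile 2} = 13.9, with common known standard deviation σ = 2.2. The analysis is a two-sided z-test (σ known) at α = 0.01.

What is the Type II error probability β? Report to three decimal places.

β ≈ 0.778

Standardized effect: d = |μ_{profile 1} − μ_{profile 2}| / σ = |15.4 − 13.9| / 2.2 = 0.6818
Noncentrality parameter: λ = d / √(1/n₁ + 1/n₂) = 0.6818 / √(1/24 + 1/10) = 1.8115
Two-sided α = 0.01 → critical value z_{0.005} = 2.576.
Power = Φ(λ − 2.576) + Φ(−λ − 2.576) = Φ(-0.764) + Φ(-4.387) = 0.2223 + 0.0000 = 0.2223.
Type II error: β = 1 − power = 1 − 0.2223 = 0.7777.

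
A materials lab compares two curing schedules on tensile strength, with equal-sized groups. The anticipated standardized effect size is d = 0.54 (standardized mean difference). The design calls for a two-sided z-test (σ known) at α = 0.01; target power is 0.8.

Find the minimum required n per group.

For power 0.8 need Φ(δ − z_{0.005}) = 0.8, so δ = z_{0.005} + z_{0.20} = 2.576 + 0.842 = 3.417.
(The Φ(−δ − z_{α/2}) term is vanishingly small for δ > 0 and is dropped in the standard sample-size formula.)
δ = d·√(n/2) ⇒ n = 2(δ/d)² = 2 × (3.417 / 0.54)² = 80.10.
Rounding up, n = 81 per group.

n = 81 per group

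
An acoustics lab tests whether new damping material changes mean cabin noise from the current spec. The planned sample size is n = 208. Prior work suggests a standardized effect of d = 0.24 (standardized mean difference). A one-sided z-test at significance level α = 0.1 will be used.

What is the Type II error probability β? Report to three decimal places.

Noncentrality parameter: δ = d·√n = 0.24 × √208 = 3.4613
Critical value for a one-sided test at α = 0.1: z_α = 1.282.
Power = Φ(δ − 1.282) = Φ(2.180) = 0.9854.
Type II error: β = 1 − power = 1 − 0.9854 = 0.0146.

β ≈ 0.015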